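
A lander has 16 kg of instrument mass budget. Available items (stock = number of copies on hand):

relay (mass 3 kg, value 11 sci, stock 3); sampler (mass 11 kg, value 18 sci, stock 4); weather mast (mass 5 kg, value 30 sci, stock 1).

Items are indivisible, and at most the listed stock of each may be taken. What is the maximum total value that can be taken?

63 sci

Top feasible selections:
- 3×relay + 1×weather mast: mass 14, value 63
- 2×relay + 1×weather mast: mass 11, value 52
Best: 63 sci.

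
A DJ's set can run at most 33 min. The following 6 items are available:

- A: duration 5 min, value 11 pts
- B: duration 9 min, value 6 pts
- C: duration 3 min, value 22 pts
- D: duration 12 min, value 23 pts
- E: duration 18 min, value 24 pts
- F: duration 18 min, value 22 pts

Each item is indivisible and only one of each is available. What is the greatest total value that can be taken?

Check high-value combinations within 33 min:
- C+D+E: duration 3+12+18=33, value 22+23+24=69
- C+D+F: duration 3+12+18=33, value 22+23+22=67
- A+B+C+D: duration 5+9+3+12=29, value 11+6+22+23=62
- A+C+E: duration 5+3+18=26, value 11+22+24=57
Best: 69 pts.

69 pts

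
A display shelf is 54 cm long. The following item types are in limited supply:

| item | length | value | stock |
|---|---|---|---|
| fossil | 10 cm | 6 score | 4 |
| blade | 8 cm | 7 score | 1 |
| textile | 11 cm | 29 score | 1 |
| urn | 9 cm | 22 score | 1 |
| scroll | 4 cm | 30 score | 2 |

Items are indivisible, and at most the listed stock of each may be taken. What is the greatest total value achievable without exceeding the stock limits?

124 score

Top feasible selections:
- 1×fossil + 1×blade + 1×textile + 1×urn + 2×scroll: length 46, value 124
- 2×fossil + 1×textile + 1×urn + 2×scroll: length 48, value 123
Best: 124 score.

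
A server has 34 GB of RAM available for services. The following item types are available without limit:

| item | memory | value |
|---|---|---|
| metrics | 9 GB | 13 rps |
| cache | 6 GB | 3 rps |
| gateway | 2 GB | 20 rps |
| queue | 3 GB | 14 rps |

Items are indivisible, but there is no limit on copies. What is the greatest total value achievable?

Best value-per-unit is gateway at 20/2, and filling with it alone uses memory 17×2=34. No mix of the others beats 17×20 = 340.

340 rps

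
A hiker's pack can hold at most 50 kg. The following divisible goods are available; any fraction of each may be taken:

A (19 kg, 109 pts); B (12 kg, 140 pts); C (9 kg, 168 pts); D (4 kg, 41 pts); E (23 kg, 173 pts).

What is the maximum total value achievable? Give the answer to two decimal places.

533.47

Take in order of value per unit:
- C (168/9 per unit): all 9 → value 168, running total 168.00
- B (140/12 per unit): all 12 → value 140, running total 308.00
- D (41/4 per unit): all 4 → value 41, running total 349.00
- E (173/23 per unit): all 23 → value 173, running total 522.00
- A (109/19 per unit): 2 of 19 → value 2×109/19 = 11.4737, running total 533.47
Total 533.47.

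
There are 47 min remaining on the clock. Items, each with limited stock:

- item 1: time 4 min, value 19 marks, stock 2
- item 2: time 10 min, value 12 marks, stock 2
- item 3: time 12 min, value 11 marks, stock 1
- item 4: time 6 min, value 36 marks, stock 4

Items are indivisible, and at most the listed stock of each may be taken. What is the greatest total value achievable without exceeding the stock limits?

Best selections within time 47 and stock limits:
- 2×item 1 + 1×item 2 + 4×item 4: time 42, value 194
- 2×item 1 + 1×item 3 + 4×item 4: time 44, value 193
Best: 194 marks.

194 marks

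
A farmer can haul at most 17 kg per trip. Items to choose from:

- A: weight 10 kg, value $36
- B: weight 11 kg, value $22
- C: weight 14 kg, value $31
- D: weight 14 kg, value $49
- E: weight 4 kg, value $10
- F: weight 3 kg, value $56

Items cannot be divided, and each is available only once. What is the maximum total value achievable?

Check high-value combinations within 17 kg:
- D+F: weight 14+3=17, value 49+56=105
- A+E+F: weight 10+4+3=17, value 36+10+56=102
- A+F: weight 10+3=13, value 36+56=92
- C+F: weight 14+3=17, value 31+56=87
Best: $105.

$105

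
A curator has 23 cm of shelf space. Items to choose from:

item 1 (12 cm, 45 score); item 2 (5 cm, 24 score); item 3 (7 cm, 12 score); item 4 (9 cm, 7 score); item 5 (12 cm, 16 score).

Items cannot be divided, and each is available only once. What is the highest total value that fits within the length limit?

Check high-value combinations within 23 cm:
- item 1+item 2: length 12+5=17, value 45+24=69
- item 1+item 3: length 12+7=19, value 45+12=57
- item 1+item 4: length 12+9=21, value 45+7=52
- item 1: length 12, value 45
Best: 69 score.

69 score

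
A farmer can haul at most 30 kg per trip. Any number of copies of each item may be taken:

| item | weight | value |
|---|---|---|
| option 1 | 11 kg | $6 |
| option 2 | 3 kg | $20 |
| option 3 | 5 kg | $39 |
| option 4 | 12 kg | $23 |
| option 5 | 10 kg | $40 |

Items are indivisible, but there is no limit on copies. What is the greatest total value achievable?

Best value-per-unit is option 3 at 39/5, and filling with it alone uses weight 6×5=30. No mix of the others beats 6×39 = 234.

$234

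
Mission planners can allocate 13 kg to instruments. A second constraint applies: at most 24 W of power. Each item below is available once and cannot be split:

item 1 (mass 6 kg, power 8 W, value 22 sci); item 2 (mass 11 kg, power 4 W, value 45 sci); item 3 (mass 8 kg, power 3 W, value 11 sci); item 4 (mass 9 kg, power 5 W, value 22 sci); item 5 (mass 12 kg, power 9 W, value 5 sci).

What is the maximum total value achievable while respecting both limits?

Feasible sets respecting both limits:
- item 2: mass 11, power 4, value 45
- item 1: mass 6, power 8, value 22
- item 4: mass 9, power 5, value 22
- item 3: mass 8, power 3, value 11
Best: 45 sci.

45 sci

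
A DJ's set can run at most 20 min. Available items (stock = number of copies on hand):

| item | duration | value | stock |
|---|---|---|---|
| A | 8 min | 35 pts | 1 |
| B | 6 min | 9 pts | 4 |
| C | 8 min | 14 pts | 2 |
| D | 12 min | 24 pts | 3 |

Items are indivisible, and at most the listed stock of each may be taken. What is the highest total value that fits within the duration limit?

Top feasible selections:
- 1×A + 1×D: duration 20, value 59
- 1×A + 2×B: duration 20, value 53
- 1×A + 1×C: duration 16, value 49
- 1×A + 1×B: duration 14, value 44
Best: 59 pts.

59 pts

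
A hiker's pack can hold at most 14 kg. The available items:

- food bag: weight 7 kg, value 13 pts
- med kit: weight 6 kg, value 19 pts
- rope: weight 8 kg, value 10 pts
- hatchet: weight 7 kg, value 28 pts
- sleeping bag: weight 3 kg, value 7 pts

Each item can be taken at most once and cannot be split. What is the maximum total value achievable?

47 pts

Check high-value combinations within 14 kg:
- med kit+hatchet: weight 6+7=13, value 19+28=47
- food bag+hatchet: weight 7+7=14, value 13+28=41
- hatchet+sleeping bag: weight 7+3=10, value 28+7=35
- food bag+med kit: weight 7+6=13, value 13+19=32
Best: 47 pts.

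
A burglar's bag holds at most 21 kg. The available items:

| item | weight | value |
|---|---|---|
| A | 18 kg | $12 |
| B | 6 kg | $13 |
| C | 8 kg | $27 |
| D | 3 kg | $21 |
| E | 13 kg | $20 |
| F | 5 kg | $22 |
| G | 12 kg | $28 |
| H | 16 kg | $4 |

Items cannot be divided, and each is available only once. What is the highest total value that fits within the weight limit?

Check high-value combinations within 21 kg:
- D+F+G: weight 3+5+12=20, value 21+22+28=71
- C+D+F: weight 8+3+5=16, value 27+21+22=70
- D+E+F: weight 3+13+5=21, value 21+20+22=63
Best: $71.

$71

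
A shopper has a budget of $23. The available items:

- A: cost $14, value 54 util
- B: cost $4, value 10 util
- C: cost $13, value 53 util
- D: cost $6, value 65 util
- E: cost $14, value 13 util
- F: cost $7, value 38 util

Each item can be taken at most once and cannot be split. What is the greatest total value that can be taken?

128 util

This is a 0/1 knapsack; check combinations near the capacity.
- B+C+D: cost 4+13+6=23, value 10+53+65=128
- A+D: cost 14+6=20, value 54+65=119
- C+D: cost 13+6=19, value 53+65=118
- B+D+F: cost 4+6+7=17, value 10+65+38=113
- D+F: cost 6+7=13, value 65+38=103
Best: 128 util.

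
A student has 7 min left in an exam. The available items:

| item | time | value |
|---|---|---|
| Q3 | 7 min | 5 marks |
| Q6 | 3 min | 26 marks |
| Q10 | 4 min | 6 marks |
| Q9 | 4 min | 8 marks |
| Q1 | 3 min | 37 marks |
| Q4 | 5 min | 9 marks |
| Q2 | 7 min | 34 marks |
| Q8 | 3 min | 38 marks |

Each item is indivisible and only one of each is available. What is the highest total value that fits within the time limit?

75 marks

Check high-value combinations within 7 min:
- Q1+Q8: time 3+3=6, value 37+38=75
- Q6+Q8: time 3+3=6, value 26+38=64
- Q6+Q1: time 3+3=6, value 26+37=63
Best: 75 marks.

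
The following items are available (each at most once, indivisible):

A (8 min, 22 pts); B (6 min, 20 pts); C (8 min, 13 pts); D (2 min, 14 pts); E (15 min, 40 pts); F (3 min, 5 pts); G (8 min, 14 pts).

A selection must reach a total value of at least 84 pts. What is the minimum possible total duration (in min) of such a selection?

31

Subsets with value ≥ 84, sorted by total duration:
- A+B+D+E: duration 31, value 96
- B+D+E+G: duration 31, value 88
Minimum duration: 31 min.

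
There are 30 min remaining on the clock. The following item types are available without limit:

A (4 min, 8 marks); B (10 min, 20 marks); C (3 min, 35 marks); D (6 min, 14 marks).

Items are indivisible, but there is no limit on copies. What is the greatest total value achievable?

Best value-per-unit is C at 35/3, and filling with it alone uses time 10×3=30. No mix of the others beats 10×35 = 350.

350 marks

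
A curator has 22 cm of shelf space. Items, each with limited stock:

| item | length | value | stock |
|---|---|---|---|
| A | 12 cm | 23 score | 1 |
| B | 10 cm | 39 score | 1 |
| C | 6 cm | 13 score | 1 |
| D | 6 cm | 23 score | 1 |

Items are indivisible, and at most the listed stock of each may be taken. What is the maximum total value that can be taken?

75 score

Top feasible selections:
- 1×B + 1×C + 1×D: length 22, value 75
- 1×B + 1×D: length 16, value 62
Best: 75 score.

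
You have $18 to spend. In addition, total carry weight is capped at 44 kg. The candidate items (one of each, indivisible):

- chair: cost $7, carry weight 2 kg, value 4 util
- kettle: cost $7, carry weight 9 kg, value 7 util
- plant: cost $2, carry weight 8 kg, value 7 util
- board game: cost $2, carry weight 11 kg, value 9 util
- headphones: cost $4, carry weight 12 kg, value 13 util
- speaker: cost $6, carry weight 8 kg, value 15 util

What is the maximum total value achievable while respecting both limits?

Feasible sets respecting both limits:
- plant+board game+headphones+speaker: cost 14, carry weight 39, value 44
- kettle+plant+board game+speaker: cost 17, carry weight 36, value 38
- board game+headphones+speaker: cost 12, carry weight 31, value 37
- kettle+plant+board game+headphones: cost 15, carry weight 40, value 36
Best: 44 util.

44 util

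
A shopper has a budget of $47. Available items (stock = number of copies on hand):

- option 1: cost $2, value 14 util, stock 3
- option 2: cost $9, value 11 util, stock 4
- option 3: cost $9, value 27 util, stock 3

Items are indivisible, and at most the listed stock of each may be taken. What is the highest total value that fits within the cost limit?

134 util

Top feasible selections:
- 3×option 1 + 1×option 2 + 3×option 3: cost 42, value 134
- 3×option 1 + 3×option 3: cost 33, value 123
Best: 134 util.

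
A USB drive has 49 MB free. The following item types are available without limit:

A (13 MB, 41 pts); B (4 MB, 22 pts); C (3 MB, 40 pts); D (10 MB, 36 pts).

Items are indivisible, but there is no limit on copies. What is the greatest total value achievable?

640 pts

Best value-per-unit is C at 40/3, and filling with it alone uses size 16×3=48. No mix of the others beats 16×40 = 640.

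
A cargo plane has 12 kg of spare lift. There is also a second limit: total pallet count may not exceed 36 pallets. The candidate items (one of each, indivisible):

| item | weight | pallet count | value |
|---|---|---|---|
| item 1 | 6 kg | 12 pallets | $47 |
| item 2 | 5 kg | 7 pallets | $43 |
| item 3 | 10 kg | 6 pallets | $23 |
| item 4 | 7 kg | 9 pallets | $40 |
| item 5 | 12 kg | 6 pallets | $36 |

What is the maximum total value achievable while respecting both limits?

Feasible sets respecting both limits:
- item 1+item 2: weight 11, pallet count 19, value 90
- item 2+item 4: weight 12, pallet count 16, value 83
- item 1: weight 6, pallet count 12, value 47
Best: $90.

$90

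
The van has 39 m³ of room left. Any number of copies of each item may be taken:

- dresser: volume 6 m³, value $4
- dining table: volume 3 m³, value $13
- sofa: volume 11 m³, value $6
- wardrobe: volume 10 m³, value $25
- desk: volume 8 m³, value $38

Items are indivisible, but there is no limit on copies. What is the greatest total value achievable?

$179

Best value-per-unit is desk at 38/8; filling with it alone gives 4×38 = 152.
Optimal mix: 5×dining table + 3×desk → volume 39, value 179.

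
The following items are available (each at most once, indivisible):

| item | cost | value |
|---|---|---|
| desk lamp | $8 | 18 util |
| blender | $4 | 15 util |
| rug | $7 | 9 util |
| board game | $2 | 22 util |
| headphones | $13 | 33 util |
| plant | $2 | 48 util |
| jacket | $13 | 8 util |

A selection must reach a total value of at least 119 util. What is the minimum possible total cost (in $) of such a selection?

25

Subsets with value ≥ 119, sorted by total cost:
- desk lamp+board game+headphones+plant: cost 25, value 121
- blender+rug+board game+headphones+plant: cost 28, value 127
Minimum cost: 25 $.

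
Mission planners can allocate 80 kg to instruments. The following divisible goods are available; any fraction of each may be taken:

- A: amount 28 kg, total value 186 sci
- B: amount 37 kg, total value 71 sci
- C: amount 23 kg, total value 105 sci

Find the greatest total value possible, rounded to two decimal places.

Take in order of value per unit:
- A (186/28 per unit): all 28 → value 186, running total 186.00
- C (105/23 per unit): all 23 → value 105, running total 291.00
- B (71/37 per unit): 29 of 37 → value 29×71/37 = 55.6486, running total 346.65
Total 346.65.

346.65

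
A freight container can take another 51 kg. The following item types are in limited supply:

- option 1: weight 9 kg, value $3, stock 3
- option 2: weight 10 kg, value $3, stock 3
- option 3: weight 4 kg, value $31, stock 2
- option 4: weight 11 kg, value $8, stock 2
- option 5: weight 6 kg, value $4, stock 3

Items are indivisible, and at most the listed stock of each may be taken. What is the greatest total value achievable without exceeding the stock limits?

$90

Best selections within weight 51 and stock limits:
- 2×option 3 + 2×option 4 + 3×option 5: weight 48, value 90
- 1×option 1 + 2×option 3 + 2×option 4 + 2×option 5: weight 51, value 89
- 2×option 3 + 2×option 4 + 2×option 5: weight 42, value 86
Best: $90.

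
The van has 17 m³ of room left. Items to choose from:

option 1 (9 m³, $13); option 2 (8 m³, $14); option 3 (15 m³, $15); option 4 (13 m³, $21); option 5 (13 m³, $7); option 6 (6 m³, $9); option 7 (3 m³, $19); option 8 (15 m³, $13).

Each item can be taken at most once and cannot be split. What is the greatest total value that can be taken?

Check high-value combinations within 17 m³:
- option 2+option 6+option 7: volume 8+6+3=17, value 14+9+19=42
- option 4+option 7: volume 13+3=16, value 21+19=40
- option 2+option 7: volume 8+3=11, value 14+19=33
- option 1+option 7: volume 9+3=12, value 13+19=32
Best: $42.

$42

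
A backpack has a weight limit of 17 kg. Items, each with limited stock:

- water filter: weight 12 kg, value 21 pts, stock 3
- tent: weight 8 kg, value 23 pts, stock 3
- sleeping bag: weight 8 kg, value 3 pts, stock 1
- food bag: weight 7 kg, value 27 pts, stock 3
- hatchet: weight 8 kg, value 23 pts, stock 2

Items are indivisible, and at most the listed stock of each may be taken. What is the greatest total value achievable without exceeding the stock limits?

Best selections within weight 17 and stock limits:
- 2×food bag: weight 14, value 54
- 1×food bag + 1×hatchet: weight 15, value 50
- 1×tent + 1×food bag: weight 15, value 50
- 2×hatchet: weight 16, value 46
Best: 54 pts.

54 pts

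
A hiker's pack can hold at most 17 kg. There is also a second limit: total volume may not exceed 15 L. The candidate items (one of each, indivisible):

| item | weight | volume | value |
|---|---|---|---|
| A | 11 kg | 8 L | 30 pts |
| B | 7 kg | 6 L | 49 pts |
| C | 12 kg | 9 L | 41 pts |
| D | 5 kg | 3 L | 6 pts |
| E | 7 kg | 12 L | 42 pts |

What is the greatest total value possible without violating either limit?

55 pts

Feasible sets respecting both limits:
- B+D: weight 12, volume 9, value 55
- B: weight 7, volume 6, value 49
- D+E: weight 12, volume 15, value 48
- C+D: weight 17, volume 12, value 47
Best: 55 pts.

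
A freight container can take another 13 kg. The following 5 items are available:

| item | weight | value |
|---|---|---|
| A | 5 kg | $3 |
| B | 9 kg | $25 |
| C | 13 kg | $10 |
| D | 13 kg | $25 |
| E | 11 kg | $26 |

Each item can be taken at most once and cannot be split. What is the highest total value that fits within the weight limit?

$26

Check high-value combinations within 13 kg:
- E: weight 11, value 26
- B: weight 9, value 25
- D: weight 13, value 25
Best: $26.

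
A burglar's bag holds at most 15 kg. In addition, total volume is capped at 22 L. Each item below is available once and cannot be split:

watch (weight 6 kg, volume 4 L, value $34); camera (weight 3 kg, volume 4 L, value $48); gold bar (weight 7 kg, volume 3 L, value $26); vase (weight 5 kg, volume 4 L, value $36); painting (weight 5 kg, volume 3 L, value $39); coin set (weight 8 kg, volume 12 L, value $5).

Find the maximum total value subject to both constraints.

$123

Feasible sets respecting both limits:
- camera+vase+painting: weight 13, volume 11, value 123
- watch+camera+painting: weight 14, volume 11, value 121
- watch+camera+vase: weight 14, volume 12, value 118
Best: $123.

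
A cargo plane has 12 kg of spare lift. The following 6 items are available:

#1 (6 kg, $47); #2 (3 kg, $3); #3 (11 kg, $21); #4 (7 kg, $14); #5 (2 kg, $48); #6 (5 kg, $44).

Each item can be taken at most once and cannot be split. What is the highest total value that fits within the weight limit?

This is a 0/1 knapsack; check combinations near the capacity.
- #1+#2+#5: weight 6+3+2=11, value 47+3+48=98
- #1+#5: weight 6+2=8, value 47+48=95
- #2+#5+#6: weight 3+2+5=10, value 3+48+44=95
- #5+#6: weight 2+5=7, value 48+44=92
- #1+#6: weight 6+5=11, value 47+44=91
Best: $98.

$98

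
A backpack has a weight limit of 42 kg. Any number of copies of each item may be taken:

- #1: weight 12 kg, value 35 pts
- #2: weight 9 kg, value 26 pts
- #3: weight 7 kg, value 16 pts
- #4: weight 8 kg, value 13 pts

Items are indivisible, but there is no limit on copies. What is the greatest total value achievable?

122 pts

Best value-per-unit is #1 at 35/12; filling with it alone gives 3×35 = 105.
Optimal mix: 2×#1 + 2×#2 → weight 42, value 122.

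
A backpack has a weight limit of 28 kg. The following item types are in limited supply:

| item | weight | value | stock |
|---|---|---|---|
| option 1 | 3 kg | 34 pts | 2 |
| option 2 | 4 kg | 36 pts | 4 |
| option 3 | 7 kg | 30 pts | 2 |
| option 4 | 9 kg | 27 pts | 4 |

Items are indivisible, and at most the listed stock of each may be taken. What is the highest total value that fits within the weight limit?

Top feasible selections:
- 2×option 1 + 4×option 2: weight 22, value 212
- 1×option 1 + 4×option 2 + 1×option 3: weight 26, value 208
- 2×option 1 + 3×option 2 + 1×option 3: weight 25, value 206
- 1×option 1 + 4×option 2 + 1×option 4: weight 28, value 205
Best: 212 pts.

212 pts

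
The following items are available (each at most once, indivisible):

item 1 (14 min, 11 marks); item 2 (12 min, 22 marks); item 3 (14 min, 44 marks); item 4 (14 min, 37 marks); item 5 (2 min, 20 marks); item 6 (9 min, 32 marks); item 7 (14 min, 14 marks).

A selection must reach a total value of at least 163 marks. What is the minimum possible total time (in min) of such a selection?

Subsets with value ≥ 163, sorted by total time:
- item 2+item 3+item 4+item 5+item 6+item 7: time 65, value 169
- item 1+item 2+item 3+item 4+item 5+item 6: time 65, value 166
- item 1+item 2+item 3+item 4+item 5+item 6+item 7: time 79, value 180
Minimum time: 65 min.

65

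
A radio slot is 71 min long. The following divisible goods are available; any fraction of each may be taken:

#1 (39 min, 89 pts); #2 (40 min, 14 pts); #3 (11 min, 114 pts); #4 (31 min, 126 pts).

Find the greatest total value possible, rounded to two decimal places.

Take in order of value per unit:
- #3 (114/11 per unit): all 11 → value 114, running total 114.00
- #4 (126/31 per unit): all 31 → value 126, running total 240.00
- #1 (89/39 per unit): 29 of 39 → value 29×89/39 = 66.1795, running total 306.18
Total 306.18.

306.18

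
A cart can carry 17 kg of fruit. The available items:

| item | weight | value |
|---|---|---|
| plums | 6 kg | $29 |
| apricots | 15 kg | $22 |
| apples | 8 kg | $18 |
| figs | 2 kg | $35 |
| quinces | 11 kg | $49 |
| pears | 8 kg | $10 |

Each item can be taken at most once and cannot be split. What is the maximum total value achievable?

Check high-value combinations within 17 kg:
- figs+quinces: weight 2+11=13, value 35+49=84
- plums+apples+figs: weight 6+8+2=16, value 29+18+35=82
- plums+quinces: weight 6+11=17, value 29+49=78
- plums+figs+pears: weight 6+2+8=16, value 29+35+10=74
- plums+figs: weight 6+2=8, value 29+35=64
Best: $84.

$84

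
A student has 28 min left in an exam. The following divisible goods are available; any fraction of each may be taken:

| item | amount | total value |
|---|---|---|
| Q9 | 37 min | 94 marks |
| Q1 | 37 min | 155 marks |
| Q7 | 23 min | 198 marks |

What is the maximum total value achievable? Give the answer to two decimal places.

Take in order of value per unit:
- Q7 (198/23 per unit): all 23 → value 198, running total 198.00
- Q1 (155/37 per unit): 5 of 37 → value 5×155/37 = 20.9459, running total 218.95
Total 218.95.

218.95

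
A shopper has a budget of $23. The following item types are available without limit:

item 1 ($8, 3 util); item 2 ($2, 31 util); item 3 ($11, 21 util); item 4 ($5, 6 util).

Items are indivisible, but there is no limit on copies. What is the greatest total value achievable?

Best value-per-unit is item 2 at 31/2, and filling with it alone uses cost 11×2=22. No mix of the others beats 11×31 = 341.

341 util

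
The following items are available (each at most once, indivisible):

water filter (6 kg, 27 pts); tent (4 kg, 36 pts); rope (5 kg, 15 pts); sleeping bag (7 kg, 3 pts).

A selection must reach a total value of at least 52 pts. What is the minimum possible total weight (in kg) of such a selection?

Subsets with value ≥ 52, sorted by total weight:
- water filter+tent: weight 10, value 63
- water filter+tent+rope: weight 15, value 78
- tent+rope+sleeping bag: weight 16, value 54
Minimum weight: 10 kg.

10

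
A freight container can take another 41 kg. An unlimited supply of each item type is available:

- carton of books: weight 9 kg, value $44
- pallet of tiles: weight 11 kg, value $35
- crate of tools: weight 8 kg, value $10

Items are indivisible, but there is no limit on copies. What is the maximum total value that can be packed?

$176

Best value-per-unit is carton of books at 44/9, and filling with it alone uses weight 4×9=36. No mix of the others beats 4×44 = 176.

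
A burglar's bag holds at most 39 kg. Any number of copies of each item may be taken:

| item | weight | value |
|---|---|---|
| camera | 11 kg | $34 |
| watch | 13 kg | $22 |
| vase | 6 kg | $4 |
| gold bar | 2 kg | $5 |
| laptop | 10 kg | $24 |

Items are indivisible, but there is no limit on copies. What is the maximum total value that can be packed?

Best value-per-unit is camera at 34/11; filling with it alone gives 3×34 = 102.
Optimal mix: 3×camera + 3×gold bar → weight 39, value 117.

$117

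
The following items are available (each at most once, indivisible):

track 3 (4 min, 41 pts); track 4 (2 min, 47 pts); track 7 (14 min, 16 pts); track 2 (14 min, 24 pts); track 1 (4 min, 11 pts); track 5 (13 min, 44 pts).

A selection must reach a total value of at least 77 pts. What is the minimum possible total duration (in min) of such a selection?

6

Subsets with value ≥ 77, sorted by total duration:
- track 3+track 4: duration 6, value 88
- track 3+track 4+track 1: duration 10, value 99
- track 4+track 5: duration 15, value 91
- track 3+track 5: duration 17, value 85
Minimum duration: 6 min.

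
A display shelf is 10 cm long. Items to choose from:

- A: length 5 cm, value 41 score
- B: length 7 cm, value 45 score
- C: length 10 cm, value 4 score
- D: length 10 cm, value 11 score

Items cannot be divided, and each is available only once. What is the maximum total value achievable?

45 score

Check high-value combinations within 10 cm:
- B: length 7, value 45
- A: length 5, value 41
- D: length 10, value 11
- C: length 10, value 4
Best: 45 score.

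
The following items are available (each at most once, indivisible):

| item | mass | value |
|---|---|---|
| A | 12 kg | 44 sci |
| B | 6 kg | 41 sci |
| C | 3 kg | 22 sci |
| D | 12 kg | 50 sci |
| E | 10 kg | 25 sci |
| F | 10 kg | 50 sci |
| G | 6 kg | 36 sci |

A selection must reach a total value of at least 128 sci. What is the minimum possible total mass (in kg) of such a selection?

25

Subsets with value ≥ 128, sorted by total mass:
- B+C+F+G: mass 25, value 149
- B+C+D+G: mass 27, value 149
Minimum mass: 25 kg.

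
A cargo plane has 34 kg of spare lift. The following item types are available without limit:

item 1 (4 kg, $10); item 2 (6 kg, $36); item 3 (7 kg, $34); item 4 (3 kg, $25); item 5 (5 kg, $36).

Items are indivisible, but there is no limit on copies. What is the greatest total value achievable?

$275

Best value-per-unit is item 4 at 25/3, and filling with it alone uses weight 11×3=33. No mix of the others beats 11×25 = 275.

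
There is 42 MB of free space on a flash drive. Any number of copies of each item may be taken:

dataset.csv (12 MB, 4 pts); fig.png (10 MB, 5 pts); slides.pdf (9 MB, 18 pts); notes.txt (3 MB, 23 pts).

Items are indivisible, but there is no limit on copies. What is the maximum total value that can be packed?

322 pts

Best value-per-unit is notes.txt at 23/3, and filling with it alone uses size 14×3=42. No mix of the others beats 14×23 = 322.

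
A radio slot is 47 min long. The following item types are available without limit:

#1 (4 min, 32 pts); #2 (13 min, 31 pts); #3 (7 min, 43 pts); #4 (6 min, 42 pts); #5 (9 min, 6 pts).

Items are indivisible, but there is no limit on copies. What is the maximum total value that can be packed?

363 pts

Best value-per-unit is #1 at 32/4; filling with it alone gives 11×32 = 352.
Optimal mix: 10×#1 + 1×#3 → duration 47, value 363.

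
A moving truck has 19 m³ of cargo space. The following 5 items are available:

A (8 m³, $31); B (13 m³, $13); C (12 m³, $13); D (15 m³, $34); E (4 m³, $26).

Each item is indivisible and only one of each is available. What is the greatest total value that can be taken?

$60

This is a 0/1 knapsack; check combinations near the capacity.
- D+E: volume 15+4=19, value 34+26=60
- A+E: volume 8+4=12, value 31+26=57
- C+E: volume 12+4=16, value 13+26=39
- B+E: volume 13+4=17, value 13+26=39
- D: volume 15, value 34
Best: $60.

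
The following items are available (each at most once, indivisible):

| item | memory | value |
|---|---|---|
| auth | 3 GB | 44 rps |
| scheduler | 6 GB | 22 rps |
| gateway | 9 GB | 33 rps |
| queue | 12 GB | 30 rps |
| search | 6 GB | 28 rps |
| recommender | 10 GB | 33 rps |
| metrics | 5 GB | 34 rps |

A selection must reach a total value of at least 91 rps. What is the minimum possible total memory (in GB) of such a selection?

Subsets with value ≥ 91, sorted by total memory:
- auth+search+metrics: memory 14, value 106
- auth+scheduler+metrics: memory 14, value 100
Minimum memory: 14 GB.

14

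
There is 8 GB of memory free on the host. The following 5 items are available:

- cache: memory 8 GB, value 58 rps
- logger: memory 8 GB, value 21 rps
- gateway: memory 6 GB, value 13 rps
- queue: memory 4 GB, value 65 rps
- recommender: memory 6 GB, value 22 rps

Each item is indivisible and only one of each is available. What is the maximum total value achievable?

65 rps

Check high-value combinations within 8 GB:
- queue: memory 4, value 65
- cache: memory 8, value 58
- recommender: memory 6, value 22
Best: 65 rps.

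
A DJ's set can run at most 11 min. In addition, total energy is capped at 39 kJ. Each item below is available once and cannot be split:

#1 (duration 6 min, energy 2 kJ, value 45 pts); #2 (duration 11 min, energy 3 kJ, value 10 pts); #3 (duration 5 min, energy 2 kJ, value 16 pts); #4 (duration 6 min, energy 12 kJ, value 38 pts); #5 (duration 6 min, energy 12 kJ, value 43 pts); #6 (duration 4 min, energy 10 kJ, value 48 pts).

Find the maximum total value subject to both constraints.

Feasible sets respecting both limits:
- #1+#6: duration 10, energy 12, value 93
- #5+#6: duration 10, energy 22, value 91
- #4+#6: duration 10, energy 22, value 86
Best: 93 pts.

93 pts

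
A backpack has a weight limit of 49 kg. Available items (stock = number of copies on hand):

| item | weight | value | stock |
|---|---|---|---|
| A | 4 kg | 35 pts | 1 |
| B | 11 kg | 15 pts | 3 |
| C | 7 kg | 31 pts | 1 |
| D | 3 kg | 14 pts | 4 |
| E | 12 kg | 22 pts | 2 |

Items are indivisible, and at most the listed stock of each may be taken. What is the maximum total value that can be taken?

166 pts

Best selections within weight 49 and stock limits:
- 1×A + 1×C + 4×D + 2×E: weight 47, value 166
- 1×A + 1×B + 1×C + 4×D + 1×E: weight 46, value 159
Best: 166 pts.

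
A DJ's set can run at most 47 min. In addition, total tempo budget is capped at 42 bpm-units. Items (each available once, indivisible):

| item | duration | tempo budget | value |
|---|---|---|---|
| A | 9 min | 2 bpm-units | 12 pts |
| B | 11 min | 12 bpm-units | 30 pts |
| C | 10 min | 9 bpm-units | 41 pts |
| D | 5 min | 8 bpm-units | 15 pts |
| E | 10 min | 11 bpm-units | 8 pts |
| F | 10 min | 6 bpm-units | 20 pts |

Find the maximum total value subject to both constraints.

Feasible sets respecting both limits:
- A+B+C+D+F: duration 45, tempo budget 37, value 118
- A+B+C+D+E: duration 45, tempo budget 42, value 106
- B+C+D+F: duration 36, tempo budget 35, value 106
Best: 118 pts.

118 pts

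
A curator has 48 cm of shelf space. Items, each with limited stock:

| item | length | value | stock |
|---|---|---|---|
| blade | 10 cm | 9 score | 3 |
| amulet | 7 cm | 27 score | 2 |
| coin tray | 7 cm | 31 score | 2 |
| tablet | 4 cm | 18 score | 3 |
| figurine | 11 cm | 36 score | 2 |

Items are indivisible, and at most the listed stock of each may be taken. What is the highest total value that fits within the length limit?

188 score

Top feasible selections:
- 2×amulet + 2×coin tray + 2×tablet + 1×figurine: length 47, value 188
- 2×coin tray + 3×tablet + 2×figurine: length 48, value 188
- 1×amulet + 1×coin tray + 3×tablet + 2×figurine: length 48, value 184
Best: 188 score.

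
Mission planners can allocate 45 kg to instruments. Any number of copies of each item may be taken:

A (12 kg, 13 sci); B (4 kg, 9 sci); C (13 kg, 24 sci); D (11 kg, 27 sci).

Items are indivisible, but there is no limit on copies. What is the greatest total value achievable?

108 sci

Best value-per-unit is D at 27/11; filling with it alone gives 4×27 = 108.
Optimal mix: 3×B + 3×D → mass 45, value 108.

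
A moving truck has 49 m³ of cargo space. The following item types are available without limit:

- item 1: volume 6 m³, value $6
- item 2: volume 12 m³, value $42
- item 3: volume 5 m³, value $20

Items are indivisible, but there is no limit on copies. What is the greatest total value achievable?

$184

Best value-per-unit is item 3 at 20/5; filling with it alone gives 9×20 = 180.
Optimal mix: 2×item 2 + 5×item 3 → volume 49, value 184.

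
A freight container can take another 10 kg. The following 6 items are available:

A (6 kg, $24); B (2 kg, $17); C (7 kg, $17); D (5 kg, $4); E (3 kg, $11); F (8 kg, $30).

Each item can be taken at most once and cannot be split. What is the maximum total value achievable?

This is a 0/1 knapsack; check combinations near the capacity.
- B+F: weight 2+8=10, value 17+30=47
- A+B: weight 6+2=8, value 24+17=41
- A+E: weight 6+3=9, value 24+11=35
- B+C: weight 2+7=9, value 17+17=34
- B+D+E: weight 2+5+3=10, value 17+4+11=32
Best: $47.

$47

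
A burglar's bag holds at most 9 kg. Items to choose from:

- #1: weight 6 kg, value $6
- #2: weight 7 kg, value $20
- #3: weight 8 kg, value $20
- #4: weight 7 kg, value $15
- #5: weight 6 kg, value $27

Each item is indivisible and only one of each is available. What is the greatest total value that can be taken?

$27

This is a 0/1 knapsack; check combinations near the capacity.
- #5: weight 6, value 27
- #2: weight 7, value 20
- #3: weight 8, value 20
- #4: weight 7, value 15
Best: $27.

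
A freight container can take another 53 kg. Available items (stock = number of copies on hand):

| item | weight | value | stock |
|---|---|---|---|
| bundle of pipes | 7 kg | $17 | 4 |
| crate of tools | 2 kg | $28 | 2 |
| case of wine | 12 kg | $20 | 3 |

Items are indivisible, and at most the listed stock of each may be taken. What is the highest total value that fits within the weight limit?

Top feasible selections:
- 3×bundle of pipes + 2×crate of tools + 2×case of wine: weight 49, value 147
- 4×bundle of pipes + 2×crate of tools + 1×case of wine: weight 44, value 144
Best: $147.

$147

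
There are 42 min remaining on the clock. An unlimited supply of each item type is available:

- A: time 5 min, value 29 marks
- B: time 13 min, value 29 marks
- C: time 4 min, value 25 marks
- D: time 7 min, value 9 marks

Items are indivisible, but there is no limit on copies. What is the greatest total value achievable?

258 marks

Best value-per-unit is C at 25/4; filling with it alone gives 10×25 = 250.
Optimal mix: 2×A + 8×C → time 42, value 258.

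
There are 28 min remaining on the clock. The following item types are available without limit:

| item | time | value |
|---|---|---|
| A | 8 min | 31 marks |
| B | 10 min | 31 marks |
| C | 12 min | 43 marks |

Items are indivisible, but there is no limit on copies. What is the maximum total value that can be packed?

Best value-per-unit is A at 31/8; filling with it alone gives 3×31 = 93.
Optimal mix: 2×A + 1×C → time 28, value 105.

105 marks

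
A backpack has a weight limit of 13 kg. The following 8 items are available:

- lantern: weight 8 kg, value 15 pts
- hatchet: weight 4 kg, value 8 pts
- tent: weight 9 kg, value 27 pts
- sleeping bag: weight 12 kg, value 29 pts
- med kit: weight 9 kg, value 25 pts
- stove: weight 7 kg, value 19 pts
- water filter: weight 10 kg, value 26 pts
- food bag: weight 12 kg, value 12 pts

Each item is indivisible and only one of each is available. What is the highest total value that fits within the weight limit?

35 pts

Check high-value combinations within 13 kg:
- hatchet+tent: weight 4+9=13, value 8+27=35
- hatchet+med kit: weight 4+9=13, value 8+25=33
- sleeping bag: weight 12, value 29
- tent: weight 9, value 27
Best: 35 pts.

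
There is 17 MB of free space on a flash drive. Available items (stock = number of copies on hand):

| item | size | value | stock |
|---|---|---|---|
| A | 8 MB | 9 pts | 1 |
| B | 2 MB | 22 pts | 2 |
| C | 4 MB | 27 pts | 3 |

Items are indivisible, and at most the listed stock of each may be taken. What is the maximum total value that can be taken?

Top feasible selections:
- 2×B + 3×C: size 16, value 125
- 1×B + 3×C: size 14, value 103
Best: 125 pts.

125 pts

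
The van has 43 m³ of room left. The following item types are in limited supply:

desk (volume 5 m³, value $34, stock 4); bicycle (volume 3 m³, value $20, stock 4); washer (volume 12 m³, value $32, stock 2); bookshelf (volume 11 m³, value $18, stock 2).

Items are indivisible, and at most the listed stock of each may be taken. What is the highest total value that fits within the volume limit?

$234

Top feasible selections:
- 4×desk + 4×bicycle + 1×bookshelf: volume 43, value 234
- 4×desk + 3×bicycle + 1×washer: volume 41, value 228
Best: $234.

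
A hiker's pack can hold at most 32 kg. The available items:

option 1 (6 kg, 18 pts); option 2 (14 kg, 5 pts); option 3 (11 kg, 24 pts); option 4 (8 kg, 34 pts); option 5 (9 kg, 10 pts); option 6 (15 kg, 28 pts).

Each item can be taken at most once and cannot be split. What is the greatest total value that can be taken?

Check high-value combinations within 32 kg:
- option 1+option 4+option 6: weight 6+8+15=29, value 18+34+28=80
- option 1+option 3+option 4: weight 6+11+8=25, value 18+24+34=76
- option 4+option 5+option 6: weight 8+9+15=32, value 34+10+28=72
Best: 80 pts.

80 pts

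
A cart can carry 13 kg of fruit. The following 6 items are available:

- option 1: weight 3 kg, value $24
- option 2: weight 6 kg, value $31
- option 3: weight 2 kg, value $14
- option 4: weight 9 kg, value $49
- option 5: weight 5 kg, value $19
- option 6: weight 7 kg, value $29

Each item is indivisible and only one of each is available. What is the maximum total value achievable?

This is a 0/1 knapsack; check combinations near the capacity.
- option 1+option 4: weight 3+9=12, value 24+49=73
- option 1+option 2+option 3: weight 3+6+2=11, value 24+31+14=69
- option 1+option 3+option 6: weight 3+2+7=12, value 24+14+29=67
Best: $73.

$73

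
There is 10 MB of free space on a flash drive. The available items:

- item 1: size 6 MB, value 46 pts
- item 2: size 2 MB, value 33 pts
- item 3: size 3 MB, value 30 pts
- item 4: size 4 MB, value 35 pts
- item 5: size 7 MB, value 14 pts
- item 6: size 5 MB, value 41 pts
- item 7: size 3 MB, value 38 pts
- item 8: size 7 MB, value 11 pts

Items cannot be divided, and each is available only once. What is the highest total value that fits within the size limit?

Check high-value combinations within 10 MB:
- item 2+item 6+item 7: size 2+5+3=10, value 33+41+38=112
- item 2+item 4+item 7: size 2+4+3=9, value 33+35+38=106
- item 2+item 3+item 6: size 2+3+5=10, value 33+30+41=104
- item 3+item 4+item 7: size 3+4+3=10, value 30+35+38=103
Best: 112 pts.

112 pts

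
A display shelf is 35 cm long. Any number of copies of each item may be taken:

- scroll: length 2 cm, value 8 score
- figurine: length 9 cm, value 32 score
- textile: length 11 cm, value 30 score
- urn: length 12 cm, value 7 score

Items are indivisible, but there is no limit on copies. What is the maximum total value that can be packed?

Best value-per-unit is scroll at 8/2, and filling with it alone uses length 17×2=34. No mix of the others beats 17×8 = 136.

136 score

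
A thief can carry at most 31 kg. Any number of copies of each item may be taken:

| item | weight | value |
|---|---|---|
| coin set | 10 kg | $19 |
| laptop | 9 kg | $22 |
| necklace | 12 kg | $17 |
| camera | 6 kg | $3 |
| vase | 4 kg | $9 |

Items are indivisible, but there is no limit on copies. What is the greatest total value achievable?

$75

Best value-per-unit is laptop at 22/9; filling with it alone gives 3×22 = 66.
Optimal mix: 3×laptop + 1×vase → weight 31, value 75.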